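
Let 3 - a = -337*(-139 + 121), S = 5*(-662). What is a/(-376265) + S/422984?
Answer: 659557421/79577037380 ≈ 0.0082883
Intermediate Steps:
S = -3310
a = -6063 (a = 3 - (-337)*(-139 + 121) = 3 - (-337)*(-18) = 3 - 1*6066 = 3 - 6066 = -6063)
a/(-376265) + S/422984 = -6063/(-376265) - 3310/422984 = -6063*(-1/376265) - 3310*1/422984 = 6063/376265 - 1655/211492 = 659557421/79577037380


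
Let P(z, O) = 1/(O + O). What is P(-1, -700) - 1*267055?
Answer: -373877001/1400 ≈ -2.6706e+5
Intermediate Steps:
P(z, O) = 1/(2*O)
P(-1, -700) - 1*267055 = (½)/(-700) - 1*267055 = (½)*(-1/700) - 267055 = -1/1400 - 267055 = -373877001/1400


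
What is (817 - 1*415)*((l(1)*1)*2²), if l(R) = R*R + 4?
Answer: 8040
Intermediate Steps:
l(R) = 4 + R² (l(R) = R² + 4 = 4 + R²)
(817 - 1*415)*((l(1)*1)*2²) = (817 - 1*415)*(((4 + 1²)*1)*2²) = (817 - 415)*(((4 + 1)*1)*4) = 402*((5*1)*4) = 402*(5*4) = 402*20 = 8040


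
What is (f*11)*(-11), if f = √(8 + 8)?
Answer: -484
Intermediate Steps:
f = 4 (f = √16 = 4)
(f*11)*(-11) = (4*11)*(-11) = 44*(-11) = -484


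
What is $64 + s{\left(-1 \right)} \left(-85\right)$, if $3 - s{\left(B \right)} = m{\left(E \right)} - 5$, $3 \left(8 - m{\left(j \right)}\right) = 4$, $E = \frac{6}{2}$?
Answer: $- \frac{148}{3} \approx -49.333$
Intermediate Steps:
$E = 3$ ($E = 6 \cdot \frac{1}{2} = 3$)
$m{\left(j \right)} = \frac{20}{3}$ ($m{\left(j \right)} = 8 - \frac{4}{3} = \frac{20}{3}$)
$s{\left(B \right)} = \frac{4}{3}$ ($s{\left(B \right)} = 3 - \left(\frac{20}{3} - 5\right) = 3 - \frac{5}{3} = \frac{4}{3}$)
$64 + s{\left(-1 \right)} \left(-85\right) = 64 + \frac{4}{3} \left(-85\right) = 64 - \frac{340}{3} = - \frac{148}{3}$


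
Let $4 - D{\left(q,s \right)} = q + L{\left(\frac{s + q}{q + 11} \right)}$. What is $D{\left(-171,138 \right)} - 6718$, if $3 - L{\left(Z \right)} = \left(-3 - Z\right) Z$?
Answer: $- \frac{167594529}{25600} \approx -6546.7$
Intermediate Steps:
$L{\left(Z \right)} = 3 - Z \left(-3 - Z\right)$ ($L{\left(Z \right)} = 3 - \left(-3 - Z\right) Z = 3 - Z \left(-3 - Z\right)$)
$D{\left(q,s \right)} = 1 - q - \frac{\left(q + s\right)^{2}}{\left(11 + q\right)^{2}} - \frac{3 \left(q + s\right)}{11 + q}$ ($D{\left(q,s \right)} = 4 - \left(q + \left(3 + \left(\frac{s + q}{q + 11}\right)^{2} + 3 \frac{s + q}{q + 11}\right)\right) = 4 - \left(q + \left(3 + \left(\frac{q + s}{11 + q}\right)^{2} + 3 \frac{q + s}{11 + q}\right)\right) = 4 - \left(q + \left(3 + \frac{\left(q + s\right)^{2}}{\left(11 + q\right)^{2}} + \frac{3 \left(q + s\right)}{11 + q}\right)\right) = 4 - \left(3 + q + \frac{\left(q + s\right)^{2}}{\left(11 + q\right)^{2}} + \frac{3 \left(q + s\right)}{11 + q}\right) = 1 - q - \frac{\left(q + s\right)^{2}}{\left(11 + q\right)^{2}} - \frac{3 \left(q + s\right)}{11 + q}$)
$D{\left(-171,138 \right)} - 6718 = \frac{121 - \left(-171\right)^{3} - 138^{2} - -22572 - 4554 - 25 \left(-171\right)^{2} - \left(-855\right) 138}{121 + \left(-171\right)^{2} + 22 \left(-171\right)} - 6718 = \frac{121 - -5000211 - 19044 + 22572 - 4554 - 731025 + 117990}{121 + 29241 - 3762} - 6718 = \frac{121 + 5000211 - 19044 + 22572 - 4554 - 731025 + 117990}{25600} - 6718 = \frac{1}{25600} \cdot 4386271 - 6718 = \frac{4386271}{25600} - 6718 = - \frac{167594529}{25600}$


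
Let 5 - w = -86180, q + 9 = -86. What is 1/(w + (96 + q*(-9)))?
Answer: 1/87136 ≈ 1.1476e-5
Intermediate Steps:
q = -95 (q = -9 - 86 = -95)
w = 86185 (w = 5 - 1*(-86180) = 5 + 86180 = 86185)
1/(w + (96 + q*(-9))) = 1/(86185 + (96 - 95*(-9))) = 1/(86185 + (96 + 855)) = 1/(86185 + 951) = 1/87136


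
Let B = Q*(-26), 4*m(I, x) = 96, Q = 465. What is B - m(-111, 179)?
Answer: -12114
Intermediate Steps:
m(I, x) = 24 (m(I, x) = (1/4)*96 = 24)
B = -12090 (B = 465*(-26) = -12090)
B - m(-111, 179) = -12090 - 1*24 = -12090 - 24 = -12114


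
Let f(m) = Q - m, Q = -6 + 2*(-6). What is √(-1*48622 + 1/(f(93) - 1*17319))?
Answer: I*√14771601865230/17430 ≈ 220.5*I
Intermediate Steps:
Q = -18 (Q = -6 - 12 = -18)
f(m) = -18 - m
√(-1*48622 + 1/(f(93) - 1*17319)) = √(-1*48622 + 1/((-18 - 1*93) - 1*17319)) = √(-48622 + 1/((-18 - 93) - 17319)) = √(-48622 + 1/(-111 - 17319)) = √(-48622 + 1/(-17430)) = √(-48622 - 1/17430) = √(-847481461/17430) = I*√14771601865230/17430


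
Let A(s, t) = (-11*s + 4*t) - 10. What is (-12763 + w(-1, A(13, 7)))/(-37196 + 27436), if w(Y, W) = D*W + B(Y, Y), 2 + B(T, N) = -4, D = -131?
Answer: -1803/4880 ≈ -0.36947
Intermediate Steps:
B(T, N) = -6 (B(T, N) = -2 - 4 = -6)
A(s, t) = -10 - 11*s + 4*t
w(Y, W) = -6 - 131*W (w(Y, W) = -131*W - 6 = -6 - 131*W)
(-12763 + w(-1, A(13, 7)))/(-37196 + 27436) = (-12763 + (-6 - 131*(-10 - 11*13 + 4*7)))/(-37196 + 27436) = (-12763 + (-6 - 131*(-10 - 143 + 28)))/(-9760) = (-12763 + (-6 - 131*(-125)))*(-1/9760) = (-12763 + (-6 + 16375))*(-1/9760) = (-12763 + 16369)*(-1/9760) = 3606*(-1/9760) = -1803/4880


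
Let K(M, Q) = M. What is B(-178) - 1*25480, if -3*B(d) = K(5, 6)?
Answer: -76445/3 ≈ -25482.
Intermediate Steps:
B(d) = -5/3 (B(d) = -⅓*5 = -5/3)
B(-178) - 1*25480 = -5/3 - 1*25480 = -5/3 - 25480 = -76445/3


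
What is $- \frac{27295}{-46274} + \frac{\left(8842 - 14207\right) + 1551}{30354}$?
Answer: $\frac{326011697}{702300498} \approx 0.46421$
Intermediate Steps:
$- \frac{27295}{-46274} + \frac{\left(8842 - 14207\right) + 1551}{30354} = \left(-27295\right) \left(- \frac{1}{46274}\right) + \left(-5365 + 1551\right) \frac{1}{30354} = \frac{27295}{46274} - \frac{1907}{15177} = \frac{326011697}{702300498}$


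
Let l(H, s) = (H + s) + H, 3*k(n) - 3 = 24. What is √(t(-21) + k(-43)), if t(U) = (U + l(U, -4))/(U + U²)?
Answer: √389865/210 ≈ 2.9733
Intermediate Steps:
k(n) = 9 (k(n) = 1 + (⅓)*24 = 1 + 8 = 9)
l(H, s) = s + 2*H
t(U) = (-4 + 3*U)/(U + U²) (t(U) = (U + (-4 + 2*U))/(U + U²) = (-4 + 3*U)/(U + U²))
√(t(-21) + k(-43)) = √((-4 + 3*(-21))/((-21)*(1 - 21)) + 9) = √(-1/21*(-4 - 63)/(-20) + 9) = √(-1/21*(-1/20)*(-67) + 9) = √(-67/420 + 9) = √(3713/420) = √389865/210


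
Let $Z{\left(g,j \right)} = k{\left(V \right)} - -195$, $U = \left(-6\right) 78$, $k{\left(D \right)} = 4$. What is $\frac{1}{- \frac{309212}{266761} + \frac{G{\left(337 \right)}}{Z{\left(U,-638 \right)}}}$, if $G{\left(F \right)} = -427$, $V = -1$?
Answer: $- \frac{53085439}{175440135} \approx -0.30258$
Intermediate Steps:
$U = -468$
$Z{\left(g,j \right)} = 199$ ($Z{\left(g,j \right)} = 4 - -195 = 4 + 195 = 199$)
$\frac{1}{- \frac{309212}{266761} + \frac{G{\left(337 \right)}}{Z{\left(U,-638 \right)}}} = \frac{1}{- \frac{309212}{266761} - \frac{427}{199}} = \frac{1}{- \frac{175440135}{53085439}} = - \frac{53085439}{175440135}$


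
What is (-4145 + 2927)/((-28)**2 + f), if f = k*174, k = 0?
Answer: -87/56 ≈ -1.5536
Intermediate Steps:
f = 0 (f = 0*174 = 0)
(-4145 + 2927)/((-28)**2 + f) = (-4145 + 2927)/((-28)**2 + 0) = -1218/(784 + 0) = -1218/784 = -1218*1/784 = -87/56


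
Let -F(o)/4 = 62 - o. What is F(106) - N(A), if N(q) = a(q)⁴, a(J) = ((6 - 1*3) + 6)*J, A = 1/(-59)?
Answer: 2132648975/12117361 ≈ 176.00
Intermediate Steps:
A = -1/59 ≈ -0.016949
a(J) = 9*J (a(J) = ((6 - 3) + 6)*J = (3 + 6)*J = 9*J)
F(o) = -248 + 4*o (F(o) = -4*(62 - o) = -248 + 4*o)
N(q) = 6561*q⁴ (N(q) = (9*q)⁴ = 6561*q⁴)
F(106) - N(A) = (-248 + 4*106) - 6561*(-1/59)⁴ = (-248 + 424) - 6561/12117361 = 176 - 1*6561/12117361 = 176 - 6561/12117361 = 2132648975/12117361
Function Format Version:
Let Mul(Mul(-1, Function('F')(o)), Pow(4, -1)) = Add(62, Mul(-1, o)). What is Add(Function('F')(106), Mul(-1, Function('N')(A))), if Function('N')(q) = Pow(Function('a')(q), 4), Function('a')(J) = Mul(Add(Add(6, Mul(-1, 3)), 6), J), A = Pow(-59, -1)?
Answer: Rational(2132648975, 12117361) ≈ 176.00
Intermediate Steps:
A = Rational(-1, 59) ≈ -0.016949
Function('a')(J) = Mul(9, J) (Function('a')(J) = Mul(Add(Add(6, -3), 6), J) = Mul(Add(3, 6), J) = Mul(9, J))
Function('F')(o) = Add(-248, Mul(4, o)) (Function('F')(o) = Mul(-4, Add(62, Mul(-1, o))) = Add(-248, Mul(4, o)))
Function('N')(q) = Mul(6561, Pow(q, 4)) (Function('N')(q) = Pow(Mul(9, q), 4) = Mul(6561, Pow(q, 4)))
Add(Function('F')(106), Mul(-1, Function('N')(A))) = Add(Add(-248, Mul(4, 106)), Mul(-1, Mul(6561, Pow(Rational(-1, 59), 4)))) = Add(Add(-248, 424), Mul(-1, Mul(6561, Rational(1, 12117361)))) = Add(176, Mul(-1, Rational(6561, 12117361))) = Add(176, Rational(-6561, 12117361)) = Rational(2132648975, 12117361)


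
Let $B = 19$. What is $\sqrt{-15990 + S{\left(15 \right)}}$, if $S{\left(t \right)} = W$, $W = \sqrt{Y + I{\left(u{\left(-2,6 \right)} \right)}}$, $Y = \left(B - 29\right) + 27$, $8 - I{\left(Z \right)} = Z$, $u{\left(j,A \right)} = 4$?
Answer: $\sqrt{-15990 + \sqrt{21}} \approx 126.43 i$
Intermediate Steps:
$I{\left(Z \right)} = 8 - Z$
$Y = 17$ ($Y = \left(19 - 29\right) + 27 = -10 + 27 = 17$)
$W = \sqrt{21}$ ($W = \sqrt{17 + \left(8 - 4\right)} = \sqrt{17 + 4} = \sqrt{21} \approx 4.5826$)
$S{\left(t \right)} = \sqrt{21}$
$\sqrt{-15990 + S{\left(15 \right)}} = \sqrt{-15990 + \sqrt{21}}$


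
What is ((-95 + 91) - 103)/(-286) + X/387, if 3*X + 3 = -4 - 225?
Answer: 57875/332046 ≈ 0.17430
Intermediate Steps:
X = -232/3 (X = -1 + (-4 - 225)/3 = -1 + (⅓)*(-229) = -1 - 229/3 = -232/3 ≈ -77.333)
((-95 + 91) - 103)/(-286) + X/387 = ((-95 + 91) - 103)/(-286) - 232/3/387 = (-4 - 103)*(-1/286) - 232/3*1/387 = -107*(-1/286) - 232/1161 = 107/286 - 232/1161 = 57875/332046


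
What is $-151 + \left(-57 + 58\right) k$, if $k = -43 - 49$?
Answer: $-243$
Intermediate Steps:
$k = -92$ ($k = -43 - 49 = -92$)
$-151 + \left(-57 + 58\right) k = -151 + \left(-57 + 58\right) \left(-92\right) = -151 + 1 \left(-92\right) = -151 - 92 = -243$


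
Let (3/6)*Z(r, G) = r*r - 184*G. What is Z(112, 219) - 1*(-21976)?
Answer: -33528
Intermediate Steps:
Z(r, G) = -368*G + 2*r² (Z(r, G) = 2*(r*r - 184*G) = 2*(r² - 184*G) = -368*G + 2*r²)
Z(112, 219) - 1*(-21976) = (-368*219 + 2*112²) - 1*(-21976) = (-80592 + 2*12544) + 21976 = (-80592 + 25088) + 21976 = -55504 + 21976 = -33528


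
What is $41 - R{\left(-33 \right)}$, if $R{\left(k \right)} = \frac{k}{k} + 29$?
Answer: $11$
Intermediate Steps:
$R{\left(k \right)} = 30$ ($R{\left(k \right)} = 1 + 29 = 30$)
$41 - R{\left(-33 \right)} = 41 - 30 = 11$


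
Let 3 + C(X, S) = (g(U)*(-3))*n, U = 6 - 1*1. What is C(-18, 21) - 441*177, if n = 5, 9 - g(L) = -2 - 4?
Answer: -78285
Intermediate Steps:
U = 5 (U = 6 - 1 = 5)
g(L) = 15 (g(L) = 9 - (-2 - 4) = 9 - 1*(-6) = 9 + 6 = 15)
C(X, S) = -228 (C(X, S) = -3 + (15*(-3))*5 = -3 - 45*5 = -3 - 225 = -228)
C(-18, 21) - 441*177 = -228 - 441*177 = -228 - 78057 = -78285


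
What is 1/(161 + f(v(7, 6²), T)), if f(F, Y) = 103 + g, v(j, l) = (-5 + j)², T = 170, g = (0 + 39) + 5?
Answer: 1/308 ≈ 0.0032468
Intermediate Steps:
g = 44 (g = 39 + 5 = 44)
f(F, Y) = 147 (f(F, Y) = 103 + 44 = 147)
1/(161 + f(v(7, 6²), T)) = 1/(161 + 147) = 1/308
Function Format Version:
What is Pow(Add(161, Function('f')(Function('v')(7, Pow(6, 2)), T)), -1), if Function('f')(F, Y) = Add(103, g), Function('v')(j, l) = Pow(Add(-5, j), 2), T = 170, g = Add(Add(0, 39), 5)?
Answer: Rational(1, 308) ≈ 0.0032468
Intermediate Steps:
g = 44 (g = Add(39, 5) = 44)
Function('f')(F, Y) = 147 (Function('f')(F, Y) = Add(103, 44) = 147)
Pow(Add(161, Function('f')(Function('v')(7, Pow(6, 2)), T)), -1) = Pow(Add(161, 147), -1) = Pow(308, -1) = Rational(1, 308)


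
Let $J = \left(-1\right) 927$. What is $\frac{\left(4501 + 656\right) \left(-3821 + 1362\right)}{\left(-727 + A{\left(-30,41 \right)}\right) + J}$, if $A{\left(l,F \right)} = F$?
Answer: $\frac{12681063}{1613} \approx 7861.8$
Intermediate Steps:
$J = -927$
$\frac{\left(4501 + 656\right) \left(-3821 + 1362\right)}{\left(-727 + A{\left(-30,41 \right)}\right) + J} = \frac{\left(4501 + 656\right) \left(-3821 + 1362\right)}{\left(-727 + 41\right) - 927} = \frac{5157 \left(-2459\right)}{-686 - 927} = - \frac{12681063}{-1613} = \left(-12681063\right) \left(- \frac{1}{1613}\right) = \frac{12681063}{1613}$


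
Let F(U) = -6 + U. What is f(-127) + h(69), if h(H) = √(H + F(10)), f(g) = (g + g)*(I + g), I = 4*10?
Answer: 22098 + √73 ≈ 22107.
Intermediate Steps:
I = 40
f(g) = 2*g*(40 + g) (f(g) = (g + g)*(40 + g) = (2*g)*(40 + g) = 2*g*(40 + g))
h(H) = √(4 + H) (h(H) = √(H + (-6 + 10)) = √(H + 4) = √(4 + H))
f(-127) + h(69) = 2*(-127)*(40 - 127) + √(4 + 69) = 2*(-127)*(-87) + √73 = 22098 + √73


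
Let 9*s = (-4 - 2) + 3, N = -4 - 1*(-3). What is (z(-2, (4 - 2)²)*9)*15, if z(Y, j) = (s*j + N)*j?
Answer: -1260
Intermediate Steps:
N = -1 (N = -4 + 3 = -1)
s = -⅓ (s = ((-4 - 2) + 3)/9 = (-6 + 3)/9 = (⅑)*(-3) = -⅓ ≈ -0.33333)
z(Y, j) = j*(-1 - j/3) (z(Y, j) = (-j/3 - 1)*j = (-1 - j/3)*j = j*(-1 - j/3))
(z(-2, (4 - 2)²)*9)*15 = (((4 - 2)²*(-3 - (4 - 2)²)/3)*9)*15 = (((⅓)*2²*(-3 - 1*2²))*9)*15 = (((⅓)*4*(-3 - 1*4))*9)*15 = (((⅓)*4*(-3 - 4))*9)*15 = (((⅓)*4*(-7))*9)*15 = -28/3*9*15 = -84*15 = -1260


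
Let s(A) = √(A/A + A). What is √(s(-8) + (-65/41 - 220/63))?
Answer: √(-3764005 + 741321*I*√7)/861 ≈ 0.5692 + 2.3241*I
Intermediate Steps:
s(A) = √(1 + A)
√(s(-8) + (-65/41 - 220/63)) = √(√(1 - 8) + (-65/41 - 220/63)) = √(√(-7) + (-65*1/41 - 220*1/63)) = √(I*√7 + (-65/41 - 220/63)) = √(I*√7 - 13115/2583) = √(-13115/2583 + I*√7)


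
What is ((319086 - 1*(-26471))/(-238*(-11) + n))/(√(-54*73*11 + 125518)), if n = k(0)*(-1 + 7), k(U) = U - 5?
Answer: 345557*√20539/106309864 ≈ 0.46584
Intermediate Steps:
k(U) = -5 + U
n = -30 (n = (-5 + 0)*(-1 + 7) = -5*6 = -30)
((319086 - 1*(-26471))/(-238*(-11) + n))/(√(-54*73*11 + 125518)) = ((319086 - 1*(-26471))/(-238*(-11) - 30))/(√(-54*73*11 + 125518)) = ((319086 + 26471)/(2618 - 30))/(√(-3942*11 + 125518)) = (345557/2588)/(√(-43362 + 125518)) = (345557*(1/2588))/(√82156) = 345557/(2588*((2*√20539))) = 345557*(√20539/41078)/2588 = 345557*√20539/106309864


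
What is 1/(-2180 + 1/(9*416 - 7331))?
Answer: -3587/7819661 ≈ -0.00045872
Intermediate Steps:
1/(-2180 + 1/(9*416 - 7331)) = 1/(-2180 + 1/(3744 - 7331)) = 1/(-2180 + 1/(-3587)) = 1/(-2180 - 1/3587) = 1/(-7819661/3587) = -3587/7819661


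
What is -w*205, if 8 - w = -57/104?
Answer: -182245/104 ≈ -1752.4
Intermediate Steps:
w = 889/104 (w = 8 - (-57)/104 = 8 - 1*(-57/104) = 8 + 57/104 = 889/104 ≈ 8.5481)
-w*205 = -1*889/104*205 = -889/104*205 = -182245/104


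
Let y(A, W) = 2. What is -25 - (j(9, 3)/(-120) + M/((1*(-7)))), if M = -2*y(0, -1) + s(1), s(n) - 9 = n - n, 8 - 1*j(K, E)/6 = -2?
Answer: -333/14 ≈ -23.786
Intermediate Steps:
j(K, E) = 60 (j(K, E) = 48 - 6*(-2) = 48 + 12 = 60)
s(n) = 9 (s(n) = 9 + (n - n) = 9 + 0 = 9)
M = 5 (M = -2*2 + 9 = -4 + 9 = 5)
-25 - (j(9, 3)/(-120) + M/((1*(-7)))) = -25 - (60/(-120) + 5/((1*(-7)))) = -25 - (60*(-1/120) + 5/(-7)) = -25 - (-½ + 5*(-⅐)) = -25 - (-½ - 5/7) = -25 - 1*(-17/14) = -25 + 17/14 = -333/14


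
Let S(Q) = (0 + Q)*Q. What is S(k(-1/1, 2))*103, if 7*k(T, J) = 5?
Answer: 2575/49 ≈ 52.551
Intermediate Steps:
k(T, J) = 5/7 (k(T, J) = (1/7)*5 = 5/7)
S(Q) = Q**2 (S(Q) = Q*Q = Q**2)
S(k(-1/1, 2))*103 = (5/7)**2*103 = (25/49)*103 = 2575/49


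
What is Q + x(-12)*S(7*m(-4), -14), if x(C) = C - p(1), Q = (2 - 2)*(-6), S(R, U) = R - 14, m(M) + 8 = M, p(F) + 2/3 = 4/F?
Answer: 4508/3 ≈ 1502.7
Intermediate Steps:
p(F) = -⅔ + 4/F
m(M) = -8 + M
S(R, U) = -14 + R
Q = 0 (Q = 0*(-6) = 0)
x(C) = -10/3 + C (x(C) = C - (-⅔ + 4/1) = C - (-⅔ + 4*1) = C - (-⅔ + 4) = C - 1*10/3 = C - 10/3 = -10/3 + C)
Q + x(-12)*S(7*m(-4), -14) = 0 + (-10/3 - 12)*(-14 + 7*(-8 - 4)) = 0 - 46*(-14 + 7*(-12))/3 = 0 - 46*(-14 - 84)/3 = 0 - 46/3*(-98) = 0 + 4508/3 = 4508/3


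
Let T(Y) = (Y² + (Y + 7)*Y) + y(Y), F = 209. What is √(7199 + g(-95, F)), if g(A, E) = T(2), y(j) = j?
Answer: √7223 ≈ 84.988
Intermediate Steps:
T(Y) = Y + Y² + Y*(7 + Y) (T(Y) = (Y² + (Y + 7)*Y) + Y = (Y² + (7 + Y)*Y) + Y = (Y² + Y*(7 + Y)) + Y = Y + Y² + Y*(7 + Y))
g(A, E) = 24 (g(A, E) = 2*2*(4 + 2) = 2*2*6 = 24)
√(7199 + g(-95, F)) = √(7199 + 24) = √7223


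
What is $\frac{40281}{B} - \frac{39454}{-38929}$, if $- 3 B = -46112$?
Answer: $\frac{593054545}{163190368} \approx 3.6341$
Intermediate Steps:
$B = \frac{46112}{3}$ ($B = \left(- \frac{1}{3}\right) \left(-46112\right) = \frac{46112}{3} \approx 15371.0$)
$\frac{40281}{B} - \frac{39454}{-38929} = \frac{40281}{\frac{46112}{3}} - \frac{39454}{-38929} = 40281 \cdot \frac{3}{46112} - - \frac{39454}{38929} = \frac{120843}{46112} + \frac{39454}{38929} = \frac{593054545}{163190368}$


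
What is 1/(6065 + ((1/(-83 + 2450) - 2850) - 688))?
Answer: 2367/5981410 ≈ 0.00039573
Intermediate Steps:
1/(6065 + ((1/(-83 + 2450) - 2850) - 688)) = 1/(6065 + ((1/2367 - 2850) - 688)) = 1/(6065 + (-6745949/2367 - 688)) = 1/(6065 - 8374445/2367) = 1/(5981410/2367) = 2367/5981410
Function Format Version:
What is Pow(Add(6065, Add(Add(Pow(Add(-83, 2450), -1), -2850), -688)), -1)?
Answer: Rational(2367, 5981410) ≈ 0.00039573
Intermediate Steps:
Pow(Add(6065, Add(Add(Pow(Add(-83, 2450), -1), -2850), -688)), -1) = Pow(Add(6065, Add(Add(Pow(2367, -1), -2850), -688)), -1) = Pow(Add(6065, Add(Add(Rational(1, 2367), -2850), -688)), -1) = Pow(Add(6065, Add(Rational(-6745949, 2367), -688)), -1) = Pow(Add(6065, Rational(-8374445, 2367)), -1) = Pow(Rational(5981410, 2367), -1) = Rational(2367, 5981410)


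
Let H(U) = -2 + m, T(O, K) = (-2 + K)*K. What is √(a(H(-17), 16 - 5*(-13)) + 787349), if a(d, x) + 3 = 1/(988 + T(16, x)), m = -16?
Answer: √42963714658461/7387 ≈ 887.33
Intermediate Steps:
T(O, K) = K*(-2 + K)
H(U) = -18 (H(U) = -2 - 16 = -18)
a(d, x) = -3 + 1/(988 + x*(-2 + x))
√(a(H(-17), 16 - 5*(-13)) + 787349) = √((-2963 - 3*(16 - 5*(-13))*(-2 + (16 - 5*(-13))))/(988 + (16 - 5*(-13))*(-2 + (16 - 5*(-13)))) + 787349) = √((-2963 - 3*(16 + 65)*(-2 + (16 + 65)))/(988 + (16 + 65)*(-2 + (16 + 65))) + 787349) = √((-2963 - 3*81*(-2 + 81))/(988 + 81*(-2 + 81)) + 787349) = √((-2963 - 3*81*79)/(988 + 81*79) + 787349) = √((-2963 - 19197)/(988 + 6399) + 787349) = √(-22160/7387 + 787349) = √(5816124903/7387) = √42963714658461/7387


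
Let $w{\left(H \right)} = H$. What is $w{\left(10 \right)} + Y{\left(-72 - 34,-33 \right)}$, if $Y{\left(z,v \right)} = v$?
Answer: $-23$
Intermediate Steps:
$w{\left(10 \right)} + Y{\left(-72 - 34,-33 \right)} = 10 - 33 = -23$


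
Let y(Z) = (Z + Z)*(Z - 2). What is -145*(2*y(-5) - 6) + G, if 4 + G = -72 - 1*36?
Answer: -19542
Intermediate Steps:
y(Z) = 2*Z*(-2 + Z) (y(Z) = (2*Z)*(-2 + Z) = 2*Z*(-2 + Z))
G = -112 (G = -4 + (-72 - 1*36) = -4 + (-72 - 36) = -4 - 108 = -112)
-145*(2*y(-5) - 6) + G = -145*(2*(2*(-5)*(-2 - 5)) - 6) - 112 = -145*(2*(2*(-5)*(-7)) - 6) - 112 = -145*(2*70 - 6) - 112 = -145*(140 - 6) - 112 = -145*134 - 112 = -19430 - 112 = -19542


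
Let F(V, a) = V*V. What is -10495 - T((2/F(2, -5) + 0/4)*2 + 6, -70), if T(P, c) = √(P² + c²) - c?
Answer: -10565 - 7*√101 ≈ -10635.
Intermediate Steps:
F(V, a) = V²
-10495 - T((2/F(2, -5) + 0/4)*2 + 6, -70) = -10495 - (√(((2/(2²) + 0/4)*2 + 6)² + (-70)²) - 1*(-70)) = -10495 - (√(((2/4 + 0*(¼))*2 + 6)² + 4900) + 70) = -10495 - (√(((2*(¼) + 0)*2 + 6)² + 4900) + 70) = -10495 - (√(((½ + 0)*2 + 6)² + 4900) + 70) = -10495 - (√(((½)*2 + 6)² + 4900) + 70) = -10495 - (√((1 + 6)² + 4900) + 70) = -10495 - (√(7² + 4900) + 70) = -10495 - (√(49 + 4900) + 70) = -10495 - (√4949 + 70) = -10495 - (7*√101 + 70) = -10495 - (70 + 7*√101) = -10495 + (-70 - 7*√101) = -10565 - 7*√101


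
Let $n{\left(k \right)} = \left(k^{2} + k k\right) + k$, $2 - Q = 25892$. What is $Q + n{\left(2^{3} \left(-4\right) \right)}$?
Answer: $-23874$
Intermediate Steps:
$Q = -25890$ ($Q = 2 - 25892 = -25890$)
$n{\left(k \right)} = k + 2 k^{2}$ ($n{\left(k \right)} = \left(k^{2} + k^{2}\right) + k = 2 k^{2} + k = k + 2 k^{2}$)
$Q + n{\left(2^{3} \left(-4\right) \right)} = -25890 + 2^{3} \left(-4\right) \left(1 + 2 \cdot 2^{3} \left(-4\right)\right) = -25890 + 8 \left(-4\right) \left(1 + 2 \cdot 8 \left(-4\right)\right) = -25890 - 32 \left(1 + 2 \left(-32\right)\right) = -25890 - 32 \left(1 - 64\right) = -25890 - -2016 = -25890 + 2016 = -23874$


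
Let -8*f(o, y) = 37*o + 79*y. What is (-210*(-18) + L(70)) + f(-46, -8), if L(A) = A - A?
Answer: 16287/4 ≈ 4071.8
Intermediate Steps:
f(o, y) = -79*y/8 - 37*o/8 (f(o, y) = -(37*o + 79*y)/8 = -79*y/8 - 37*o/8)
L(A) = 0
(-210*(-18) + L(70)) + f(-46, -8) = (-210*(-18) + 0) + (-79/8*(-8) - 37/8*(-46)) = (3780 + 0) + (79 + 851/4) = 3780 + 1167/4 = 16287/4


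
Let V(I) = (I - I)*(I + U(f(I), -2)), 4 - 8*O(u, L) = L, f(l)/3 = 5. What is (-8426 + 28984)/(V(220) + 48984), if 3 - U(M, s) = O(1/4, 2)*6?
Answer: 10279/24492 ≈ 0.41969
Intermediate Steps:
f(l) = 15 (f(l) = 3*5 = 15)
O(u, L) = ½ - L/8
U(M, s) = 3/2 (U(M, s) = 3 - (½ - ⅛*2)*6 = 3 - (½ - ¼)*6 = 3 - 6/4 = 3 - 1*3/2 = 3 - 3/2 = 3/2)
V(I) = 0 (V(I) = (I - I)*(I + 3/2) = 0*(3/2 + I) = 0)
(-8426 + 28984)/(V(220) + 48984) = (-8426 + 28984)/(0 + 48984) = 20558/48984 = 20558*(1/48984) = 10279/24492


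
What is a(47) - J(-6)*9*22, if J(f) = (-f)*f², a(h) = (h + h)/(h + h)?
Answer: -42767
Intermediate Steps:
a(h) = 1 (a(h) = (2*h)/((2*h)) = (2*h)*(1/(2*h)) = 1)
J(f) = -f³
a(47) - J(-6)*9*22 = 1 - -1*(-6)³*9*22 = 1 - -1*(-216)*9*22 = 1 - 216*9*22 = 1 - 1944*22 = 1 - 1*42768 = 1 - 42768 = -42767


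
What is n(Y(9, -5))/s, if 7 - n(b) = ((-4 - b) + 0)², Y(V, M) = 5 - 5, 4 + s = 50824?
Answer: -3/16940 ≈ -0.00017710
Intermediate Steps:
s = 50820 (s = -4 + 50824 = 50820)
Y(V, M) = 0
n(b) = 7 - (-4 - b)² (n(b) = 7 - ((-4 - b) + 0)² = 7 - (-4 - b)²)
n(Y(9, -5))/s = (7 - (4 + 0)²)/50820 = (7 - 1*4²)*(1/50820) = (7 - 1*16)*(1/50820) = (7 - 16)*(1/50820) = -9*1/50820 = -3/16940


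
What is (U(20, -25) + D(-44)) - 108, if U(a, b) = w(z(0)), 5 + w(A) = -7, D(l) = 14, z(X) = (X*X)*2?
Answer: -106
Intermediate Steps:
z(X) = 2*X² (z(X) = X²*2 = 2*X²)
w(A) = -12 (w(A) = -5 - 7 = -12)
U(a, b) = -12
(U(20, -25) + D(-44)) - 108 = (-12 + 14) - 108 = 2 - 108 = -106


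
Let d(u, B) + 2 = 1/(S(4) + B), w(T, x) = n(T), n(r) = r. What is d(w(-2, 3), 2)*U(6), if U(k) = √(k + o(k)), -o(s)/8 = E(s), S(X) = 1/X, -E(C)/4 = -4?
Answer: -14*I*√122/9 ≈ -17.182*I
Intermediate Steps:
E(C) = 16 (E(C) = -4*(-4) = 16)
o(s) = -128 (o(s) = -8*16 = -128)
w(T, x) = T
U(k) = √(-128 + k) (U(k) = √(k - 128) = √(-128 + k))
d(u, B) = -2 + 1/(¼ + B) (d(u, B) = -2 + 1/(1/4 + B) = -2 + 1/(¼ + B))
d(w(-2, 3), 2)*U(6) = (2*(1 - 4*2)/(1 + 4*2))*√(-128 + 6) = (2*(1 - 8)/(1 + 8))*√(-122) = (2*(-7)/9)*(I*√122) = (2*(⅑)*(-7))*(I*√122) = -14*I*√122/9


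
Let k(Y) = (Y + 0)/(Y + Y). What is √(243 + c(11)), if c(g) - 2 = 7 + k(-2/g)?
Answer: √1010/2 ≈ 15.890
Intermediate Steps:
k(Y) = ½ (k(Y) = Y/((2*Y)) = Y*(1/(2*Y)) = ½)
c(g) = 19/2 (c(g) = 2 + (7 + ½) = 2 + 15/2 = 19/2)
√(243 + c(11)) = √(243 + 19/2) = √(505/2) = √1010/2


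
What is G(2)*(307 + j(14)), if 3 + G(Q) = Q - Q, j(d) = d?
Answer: -963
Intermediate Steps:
G(Q) = -3 (G(Q) = -3 + (Q - Q) = -3 + 0 = -3)
G(2)*(307 + j(14)) = -3*(307 + 14) = -3*321 = -963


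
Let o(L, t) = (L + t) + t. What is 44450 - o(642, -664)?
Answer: 45136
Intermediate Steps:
o(L, t) = L + 2*t
44450 - o(642, -664) = 44450 - (642 + 2*(-664)) = 44450 - (642 - 1328) = 44450 - 1*(-686) = 44450 + 686 = 45136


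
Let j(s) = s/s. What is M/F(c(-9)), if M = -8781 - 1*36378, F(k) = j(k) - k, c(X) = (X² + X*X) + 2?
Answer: 45159/163 ≈ 277.05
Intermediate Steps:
j(s) = 1
c(X) = 2 + 2*X² (c(X) = (X² + X²) + 2 = 2*X² + 2 = 2 + 2*X²)
F(k) = 1 - k
M = -45159 (M = -8781 - 36378 = -45159)
M/F(c(-9)) = -45159/(1 - (2 + 2*(-9)²)) = -45159/(1 - (2 + 2*81)) = -45159/(1 - (2 + 162)) = -45159/(1 - 1*164) = -45159/(1 - 164) = -45159/(-163) = -45159*(-1/163) = 45159/163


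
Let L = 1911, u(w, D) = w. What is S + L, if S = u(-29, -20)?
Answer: 1882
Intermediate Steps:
S = -29
S + L = -29 + 1911 = 1882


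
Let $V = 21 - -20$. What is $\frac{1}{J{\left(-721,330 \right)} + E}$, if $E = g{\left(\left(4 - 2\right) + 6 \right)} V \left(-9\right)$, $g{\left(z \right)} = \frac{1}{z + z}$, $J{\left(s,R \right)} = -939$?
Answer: $- \frac{16}{15393} \approx -0.0010394$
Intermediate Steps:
$V = 41$ ($V = 21 + 20 = 41$)
$g{\left(z \right)} = \frac{1}{2 z}$
$E = - \frac{369}{16}$ ($E = \frac{1}{2 \left(\left(4 - 2\right) + 6\right)} 41 \left(-9\right) = \frac{1}{2 \left(2 + 6\right)} 41 \left(-9\right) = \frac{1}{2 \cdot 8} \cdot 41 \left(-9\right) = \frac{1}{2} \cdot \frac{1}{8} \cdot 41 \left(-9\right) = \frac{1}{16} \cdot 41 \left(-9\right) = \frac{41}{16} \left(-9\right) = - \frac{369}{16} \approx -23.063$)
$\frac{1}{J{\left(-721,330 \right)} + E} = \frac{1}{-939 - \frac{369}{16}} = \frac{1}{- \frac{15393}{16}} = - \frac{16}{15393}$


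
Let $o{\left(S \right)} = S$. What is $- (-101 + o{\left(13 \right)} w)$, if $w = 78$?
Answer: $-913$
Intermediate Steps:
$- (-101 + o{\left(13 \right)} w) = - (-101 + 13 \cdot 78) = - (-101 + 1014) = \left(-1\right) 913 = -913$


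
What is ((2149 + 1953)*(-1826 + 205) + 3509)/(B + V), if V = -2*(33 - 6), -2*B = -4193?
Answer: -13291666/4085 ≈ -3253.8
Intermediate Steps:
B = 4193/2 (B = -½*(-4193) = 4193/2 ≈ 2096.5)
V = -54 (V = -2*27 = -54)
((2149 + 1953)*(-1826 + 205) + 3509)/(B + V) = ((2149 + 1953)*(-1826 + 205) + 3509)/(4193/2 - 54) = (4102*(-1621) + 3509)/(4085/2) = (-6649342 + 3509)*(2/4085) = -6645833*2/4085 = -13291666/4085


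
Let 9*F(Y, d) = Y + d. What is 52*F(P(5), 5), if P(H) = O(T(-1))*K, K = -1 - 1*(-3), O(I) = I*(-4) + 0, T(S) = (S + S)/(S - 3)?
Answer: 52/9 ≈ 5.7778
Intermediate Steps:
T(S) = 2*S/(-3 + S) (T(S) = (2*S)/(-3 + S) = 2*S/(-3 + S))
O(I) = -4*I (O(I) = -4*I + 0 = -4*I)
K = 2 (K = -1 + 3 = 2)
P(H) = -4 (P(H) = -8*(-1)/(-3 - 1)*2 = -8*(-1)/(-4)*2 = -8*(-1)*(-1)/4*2 = -4*½*2 = -2*2 = -4)
F(Y, d) = Y/9 + d/9 (F(Y, d) = (Y + d)/9 = Y/9 + d/9)
52*F(P(5), 5) = 52*((⅑)*(-4) + (⅑)*5) = 52*(-4/9 + 5/9) = 52*(⅑) = 52/9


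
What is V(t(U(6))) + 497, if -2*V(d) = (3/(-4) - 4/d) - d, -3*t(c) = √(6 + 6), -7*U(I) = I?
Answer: 3979/8 - 4*√3/3 ≈ 495.07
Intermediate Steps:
U(I) = -I/7
t(c) = -2*√3/3 (t(c) = -√(6 + 6)/3 = -2*√3/3)
V(d) = 3/8 + d/2 + 2/d (V(d) = -((3/(-4) - 4/d) - d)/2 = -((3*(-¼) - 4/d) - d)/2 = -((-¾ - 4/d) - d)/2 = -(-¾ - d - 4/d)/2 = 3/8 + d/2 + 2/d)
V(t(U(6))) + 497 = (3/8 + (-2*√3/3)/2 + 2/((-2*√3/3))) + 497 = (3/8 - √3/3 + 2*(-√3/2)) + 497 = (3/8 - √3/3 - √3) + 497 = (3/8 - 4*√3/3) + 497 = 3979/8 - 4*√3/3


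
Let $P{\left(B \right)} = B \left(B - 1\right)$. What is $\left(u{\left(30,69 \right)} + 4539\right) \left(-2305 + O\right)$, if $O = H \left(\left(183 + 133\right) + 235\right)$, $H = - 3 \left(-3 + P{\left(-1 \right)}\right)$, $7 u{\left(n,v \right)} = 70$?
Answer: $-2965948$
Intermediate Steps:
$u{\left(n,v \right)} = 10$ ($u{\left(n,v \right)} = \frac{1}{7} \cdot 70 = 10$)
$P{\left(B \right)} = B \left(-1 + B\right)$
$H = 3$ ($H = - 3 \left(-3 - \left(-1 - 1\right)\right) = - 3 \left(-3 - -2\right) = - 3 \left(-3 + 2\right) = \left(-3\right) \left(-1\right) = 3$)
$O = 1653$ ($O = 3 \left(\left(183 + 133\right) + 235\right) = 3 \left(316 + 235\right) = 3 \cdot 551 = 1653$)
$\left(u{\left(30,69 \right)} + 4539\right) \left(-2305 + O\right) = \left(10 + 4539\right) \left(-2305 + 1653\right) = 4549 \left(-652\right) = -2965948$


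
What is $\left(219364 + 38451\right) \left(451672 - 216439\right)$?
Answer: $60646595895$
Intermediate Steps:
$\left(219364 + 38451\right) \left(451672 - 216439\right) = 257815 \cdot 235233 = 60646595895$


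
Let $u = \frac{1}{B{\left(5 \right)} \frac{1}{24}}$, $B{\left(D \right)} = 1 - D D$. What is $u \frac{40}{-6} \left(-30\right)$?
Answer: $-200$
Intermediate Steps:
$B{\left(D \right)} = 1 - D^{2}$
$u = -1$ ($u = \frac{1}{\left(1 - 5^{2}\right) \frac{1}{24}} = \frac{1}{\left(1 - 25\right) \frac{1}{24}} = \frac{1}{\left(-24\right) \frac{1}{24}} = \frac{1}{-1} = -1$)
$u \frac{40}{-6} \left(-30\right) = - \frac{40}{-6} \left(-30\right) = - \frac{40 \left(-1\right)}{6} \left(-30\right) = \left(-1\right) \left(- \frac{20}{3}\right) \left(-30\right) = \frac{20}{3} \left(-30\right) = -200$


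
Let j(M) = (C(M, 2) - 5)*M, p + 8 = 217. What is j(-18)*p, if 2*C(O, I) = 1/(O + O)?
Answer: 75449/4 ≈ 18862.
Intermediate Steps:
p = 209 (p = -8 + 217 = 209)
C(O, I) = 1/(4*O) (C(O, I) = 1/(2*(O + O)) = 1/(2*((2*O))) = (1/(2*O))/2 = 1/(4*O))
j(M) = M*(-5 + 1/(4*M)) (j(M) = (1/(4*M) - 5)*M = (-5 + 1/(4*M))*M = M*(-5 + 1/(4*M)))
j(-18)*p = (¼ - 5*(-18))*209 = (¼ + 90)*209 = (361/4)*209 = 75449/4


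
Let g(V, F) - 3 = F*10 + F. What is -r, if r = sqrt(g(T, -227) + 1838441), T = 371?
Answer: -sqrt(1835947) ≈ -1355.0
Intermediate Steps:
g(V, F) = 3 + 11*F (g(V, F) = 3 + (F*10 + F) = 3 + (10*F + F) = 3 + 11*F)
r = sqrt(1835947) (r = sqrt((3 + 11*(-227)) + 1838441) = sqrt((3 - 2497) + 1838441) = sqrt(-2494 + 1838441) = sqrt(1835947) ≈ 1355.0)
-r = -sqrt(1835947)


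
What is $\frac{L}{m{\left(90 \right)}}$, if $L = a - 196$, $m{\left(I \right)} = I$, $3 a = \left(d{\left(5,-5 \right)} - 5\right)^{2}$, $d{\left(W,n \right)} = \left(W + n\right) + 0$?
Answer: $- \frac{563}{270} \approx -2.0852$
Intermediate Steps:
$d{\left(W,n \right)} = W + n$
$a = \frac{25}{3}$ ($a = \frac{\left(\left(5 - 5\right) - 5\right)^{2}}{3} = \frac{\left(0 - 5\right)^{2}}{3} = \frac{\left(-5\right)^{2}}{3} = \frac{1}{3} \cdot 25 = \frac{25}{3} \approx 8.3333$)
$L = - \frac{563}{3}$ ($L = \frac{25}{3} - 196 = - \frac{563}{3} \approx -187.67$)
$\frac{L}{m{\left(90 \right)}} = - \frac{563}{3 \cdot 90} = \left(- \frac{563}{3}\right) \frac{1}{90} = - \frac{563}{270}$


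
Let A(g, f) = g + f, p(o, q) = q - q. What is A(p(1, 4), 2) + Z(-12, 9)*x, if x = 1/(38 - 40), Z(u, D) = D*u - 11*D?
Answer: 211/2 ≈ 105.50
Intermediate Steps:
Z(u, D) = -11*D + D*u
x = -½ (x = 1/(-2) = -½ ≈ -0.50000)
p(o, q) = 0
A(g, f) = f + g
A(p(1, 4), 2) + Z(-12, 9)*x = (2 + 0) + (9*(-11 - 12))*(-½) = 2 + (9*(-23))*(-½) = 2 - 207*(-½) = 2 + 207/2 = 211/2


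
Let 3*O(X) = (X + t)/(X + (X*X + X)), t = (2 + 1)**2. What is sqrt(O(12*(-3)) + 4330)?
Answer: 3*sqrt(2224654)/68 ≈ 65.803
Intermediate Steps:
t = 9 (t = 3**2 = 9)
O(X) = (9 + X)/(3*(X**2 + 2*X)) (O(X) = ((X + 9)/(X + (X*X + X)))/3 = ((9 + X)/(X + (X**2 + X)))/3 = ((9 + X)/(X + (X + X**2)))/3 = ((9 + X)/(X**2 + 2*X))/3 = (9 + X)/(3*(X**2 + 2*X)))
sqrt(O(12*(-3)) + 4330) = sqrt((9 + 12*(-3))/(3*((12*(-3)))*(2 + 12*(-3))) + 4330) = sqrt((1/3)*(9 - 36)/(-36*(2 - 36)) + 4330) = sqrt((1/3)*(-1/36)*(-27)/(-34) + 4330) = sqrt((1/3)*(-1/36)*(-1/34)*(-27) + 4330) = sqrt(-1/136 + 4330) = sqrt(588879/136) = 3*sqrt(2224654)/68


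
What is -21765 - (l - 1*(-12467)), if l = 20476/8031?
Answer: -274937668/8031 ≈ -34235.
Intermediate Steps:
l = 20476/8031 (l = 20476*(1/8031) = 20476/8031 ≈ 2.5496)
-21765 - (l - 1*(-12467)) = -21765 - (20476/8031 - 1*(-12467)) = -21765 - (20476/8031 + 12467) = -21765 - 1*100142953/8031 = -21765 - 100142953/8031 = -274937668/8031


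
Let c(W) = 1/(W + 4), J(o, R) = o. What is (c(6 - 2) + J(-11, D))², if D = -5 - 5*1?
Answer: 7569/64 ≈ 118.27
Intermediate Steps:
D = -10 (D = -5 - 5 = -10)
c(W) = 1/(4 + W)
(c(6 - 2) + J(-11, D))² = (1/(4 + (6 - 2)) - 11)² = (1/(4 + 4) - 11)² = (1/8 - 11)² = (⅛ - 11)² = (-87/8)² = 7569/64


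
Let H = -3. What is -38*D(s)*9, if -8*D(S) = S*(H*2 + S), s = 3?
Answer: -1539/4 ≈ -384.75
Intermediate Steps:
D(S) = -S*(-6 + S)/8 (D(S) = -S*(-3*2 + S)/8 = -S*(-6 + S)/8)
-38*D(s)*9 = -19*3*(6 - 1*3)/4*9 = -19*3*(6 - 3)/4*9 = -19*3*3/4*9 = -38*9/8*9 = -171/4*9 = -1539/4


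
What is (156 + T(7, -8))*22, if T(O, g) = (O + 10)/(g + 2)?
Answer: 10109/3 ≈ 3369.7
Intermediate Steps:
T(O, g) = (10 + O)/(2 + g)
(156 + T(7, -8))*22 = (156 + (10 + 7)/(2 - 8))*22 = (156 + 17/(-6))*22 = (156 - ⅙*17)*22 = (156 - 17/6)*22 = (919/6)*22 = 10109/3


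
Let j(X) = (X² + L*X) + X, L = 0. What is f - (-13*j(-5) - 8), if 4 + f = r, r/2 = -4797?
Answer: -9330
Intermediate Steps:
r = -9594 (r = 2*(-4797) = -9594)
j(X) = X + X² (j(X) = (X² + 0*X) + X = (X² + 0) + X = X² + X = X + X²)
f = -9598 (f = -4 - 9594 = -9598)
f - (-13*j(-5) - 8) = -9598 - (-(-65)*(1 - 5) - 8) = -9598 - (-(-65)*(-4) - 8) = -9598 - (-13*20 - 8) = -9598 - (-260 - 8) = -9598 - 1*(-268) = -9598 + 268 = -9330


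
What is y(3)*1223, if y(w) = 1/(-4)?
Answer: -1223/4 ≈ -305.75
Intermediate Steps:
y(w) = -¼
y(3)*1223 = -¼*1223 = -1223/4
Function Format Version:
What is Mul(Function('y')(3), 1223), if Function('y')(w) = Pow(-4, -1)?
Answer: Rational(-1223, 4) ≈ -305.75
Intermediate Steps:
Function('y')(w) = Rational(-1, 4)
Mul(Function('y')(3), 1223) = Mul(Rational(-1, 4), 1223) = Rational(-1223, 4)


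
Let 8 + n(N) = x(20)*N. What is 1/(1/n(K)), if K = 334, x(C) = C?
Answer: 6672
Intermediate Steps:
n(N) = -8 + 20*N
1/(1/n(K)) = 1/(1/(-8 + 20*334)) = 1/(1/(-8 + 6680)) = 1/(1/6672) = 6672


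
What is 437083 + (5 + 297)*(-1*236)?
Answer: 365811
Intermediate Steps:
437083 + (5 + 297)*(-1*236) = 437083 + 302*(-236) = 437083 - 71272 = 365811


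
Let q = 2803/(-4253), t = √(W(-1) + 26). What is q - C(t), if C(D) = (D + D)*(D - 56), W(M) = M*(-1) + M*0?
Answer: -232465/4253 + 336*√3 ≈ 527.31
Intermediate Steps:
W(M) = -M (W(M) = -M + 0 = -M)
t = 3*√3 (t = √(-1*(-1) + 26) = √(1 + 26) = √27 = 3*√3 ≈ 5.1962)
C(D) = 2*D*(-56 + D) (C(D) = (2*D)*(-56 + D) = 2*D*(-56 + D))
q = -2803/4253 (q = 2803*(-1/4253) = -2803/4253 ≈ -0.65906)
q - C(t) = -2803/4253 - 2*3*√3*(-56 + 3*√3) = -2803/4253 - 6*√3*(-56 + 3*√3)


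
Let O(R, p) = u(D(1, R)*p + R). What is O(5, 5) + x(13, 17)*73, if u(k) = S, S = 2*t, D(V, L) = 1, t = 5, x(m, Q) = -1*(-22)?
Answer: 1616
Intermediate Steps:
x(m, Q) = 22
S = 10 (S = 2*5 = 10)
u(k) = 10
O(R, p) = 10
O(5, 5) + x(13, 17)*73 = 10 + 22*73 = 10 + 1606 = 1616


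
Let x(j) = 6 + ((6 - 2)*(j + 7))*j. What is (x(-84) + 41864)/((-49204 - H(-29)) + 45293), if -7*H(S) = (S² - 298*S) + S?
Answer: -474194/17923 ≈ -26.457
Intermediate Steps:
H(S) = -S²/7 + 297*S/7 (H(S) = -((S² - 298*S) + S)/7 = -(S² - 297*S)/7 = -S²/7 + 297*S/7)
x(j) = 6 + j*(28 + 4*j) (x(j) = 6 + (4*(7 + j))*j = 6 + (28 + 4*j)*j = 6 + j*(28 + 4*j))
(x(-84) + 41864)/((-49204 - H(-29)) + 45293) = ((6 + 4*(-84)² + 28*(-84)) + 41864)/((-49204 - (-29)*(297 - 1*(-29))/7) + 45293) = ((6 + 4*7056 - 2352) + 41864)/((-49204 - (-29)*(297 + 29)/7) + 45293) = ((6 + 28224 - 2352) + 41864)/((-49204 - (-29)*326/7) + 45293) = (25878 + 41864)/((-49204 - 1*(-9454/7)) + 45293) = 67742/((-49204 + 9454/7) + 45293) = 67742/(-334974/7 + 45293) = 67742/(-17923/7) = 67742*(-7/17923) = -474194/17923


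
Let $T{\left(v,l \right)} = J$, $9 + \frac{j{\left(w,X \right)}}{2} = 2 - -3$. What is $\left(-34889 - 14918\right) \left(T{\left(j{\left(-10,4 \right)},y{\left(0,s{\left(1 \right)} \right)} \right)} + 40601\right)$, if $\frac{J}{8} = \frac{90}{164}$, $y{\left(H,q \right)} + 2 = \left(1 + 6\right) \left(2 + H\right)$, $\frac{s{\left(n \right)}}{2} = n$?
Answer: $- \frac{82919739547}{41} \approx -2.0224 \cdot 10^{9}$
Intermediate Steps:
$j{\left(w,X \right)} = -8$ ($j{\left(w,X \right)} = -18 + 2 \left(2 - -3\right) = -18 + 2 \left(2 + 3\right) = -18 + 2 \cdot 5 = -18 + 10 = -8$)
$s{\left(n \right)} = 2 n$
$y{\left(H,q \right)} = 12 + 7 H$ ($y{\left(H,q \right)} = -2 + \left(1 + 6\right) \left(2 + H\right) = -2 + 7 \left(2 + H\right) = -2 + \left(14 + 7 H\right) = 12 + 7 H$)
$J = \frac{180}{41}$ ($J = 8 \cdot \frac{90}{164} = 8 \cdot 90 \cdot \frac{1}{164} = 8 \cdot \frac{45}{82} = \frac{180}{41} \approx 4.3902$)
$T{\left(v,l \right)} = \frac{180}{41}$
$\left(-34889 - 14918\right) \left(T{\left(j{\left(-10,4 \right)},y{\left(0,s{\left(1 \right)} \right)} \right)} + 40601\right) = \left(-34889 - 14918\right) \left(\frac{180}{41} + 40601\right) = \left(-49807\right) \frac{1664821}{41} = - \frac{82919739547}{41}$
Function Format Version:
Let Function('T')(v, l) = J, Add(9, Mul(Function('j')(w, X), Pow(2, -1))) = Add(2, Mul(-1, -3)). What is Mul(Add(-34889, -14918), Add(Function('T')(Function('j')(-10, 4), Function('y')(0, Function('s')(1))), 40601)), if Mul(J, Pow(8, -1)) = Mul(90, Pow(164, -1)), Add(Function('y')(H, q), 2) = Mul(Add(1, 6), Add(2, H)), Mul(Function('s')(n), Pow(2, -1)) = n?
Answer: Rational(-82919739547, 41) ≈ -2.0224e+9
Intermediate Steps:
Function('j')(w, X) = -8 (Function('j')(w, X) = Add(-18, Mul(2, Add(2, Mul(-1, -3)))) = Add(-18, Mul(2, Add(2, 3))) = Add(-18, Mul(2, 5)) = Add(-18, 10) = -8)
Function('s')(n) = Mul(2, n)
Function('y')(H, q) = Add(12, Mul(7, H)) (Function('y')(H, q) = Add(-2, Mul(Add(1, 6), Add(2, H))) = Add(-2, Mul(7, Add(2, H))) = Add(-2, Add(14, Mul(7, H))) = Add(12, Mul(7, H)))
J = Rational(180, 41) (J = Mul(8, Mul(90, Pow(164, -1))) = Mul(8, Mul(90, Rational(1, 164))) = Mul(8, Rational(45, 82)) = Rational(180, 41) ≈ 4.3902)
Function('T')(v, l) = Rational(180, 41)
Mul(Add(-34889, -14918), Add(Function('T')(Function('j')(-10, 4), Function('y')(0, Function('s')(1))), 40601)) = Mul(Add(-34889, -14918), Add(Rational(180, 41), 40601)) = Mul(-49807, Rational(1664821, 41)) = Rational(-82919739547, 41)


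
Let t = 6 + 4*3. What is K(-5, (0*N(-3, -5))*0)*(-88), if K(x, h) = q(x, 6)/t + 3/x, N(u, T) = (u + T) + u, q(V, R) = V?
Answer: 3476/45 ≈ 77.244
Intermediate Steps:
t = 18 (t = 6 + 12 = 18)
N(u, T) = T + 2*u (N(u, T) = (T + u) + u = T + 2*u)
K(x, h) = 3/x + x/18 (K(x, h) = x/18 + 3/x = 3/x + x/18)
K(-5, (0*N(-3, -5))*0)*(-88) = (3/(-5) + (1/18)*(-5))*(-88) = (3*(-⅕) - 5/18)*(-88) = (-⅗ - 5/18)*(-88) = -79/90*(-88) = 3476/45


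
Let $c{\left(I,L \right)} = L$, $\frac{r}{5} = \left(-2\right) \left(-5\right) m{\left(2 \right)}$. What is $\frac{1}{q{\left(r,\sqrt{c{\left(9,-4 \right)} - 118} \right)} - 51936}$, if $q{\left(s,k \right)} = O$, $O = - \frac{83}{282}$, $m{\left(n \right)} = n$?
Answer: $- \frac{282}{14646035} \approx -1.9254 \cdot 10^{-5}$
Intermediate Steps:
$r = 100$ ($r = 5 \left(-2\right) \left(-5\right) 2 = 5 \cdot 10 \cdot 2 = 5 \cdot 20 = 100$)
$O = - \frac{83}{282}$ ($O = \left(-83\right) \frac{1}{282} = - \frac{83}{282} \approx -0.29433$)
$q{\left(s,k \right)} = - \frac{83}{282}$
$\frac{1}{q{\left(r,\sqrt{c{\left(9,-4 \right)} - 118} \right)} - 51936} = \frac{1}{- \frac{83}{282} - 51936} = \frac{1}{- \frac{14646035}{282}} = - \frac{282}{14646035}$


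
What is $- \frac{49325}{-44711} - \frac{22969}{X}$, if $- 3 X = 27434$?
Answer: $\frac{4434082927}{1226601574} \approx 3.6149$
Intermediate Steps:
$X = - \frac{27434}{3}$ ($X = \left(- \frac{1}{3}\right) 27434 = - \frac{27434}{3} \approx -9144.7$)
$- \frac{49325}{-44711} - \frac{22969}{X} = - \frac{49325}{-44711} - \frac{22969}{- \frac{27434}{3}} = \left(-49325\right) \left(- \frac{1}{44711}\right) - - \frac{68907}{27434} = \frac{49325}{44711} + \frac{68907}{27434} = \frac{4434082927}{1226601574}$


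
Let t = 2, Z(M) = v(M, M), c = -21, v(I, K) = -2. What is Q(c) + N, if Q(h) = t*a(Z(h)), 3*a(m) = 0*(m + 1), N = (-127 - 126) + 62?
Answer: -191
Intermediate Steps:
Z(M) = -2
N = -191 (N = -253 + 62 = -191)
a(m) = 0 (a(m) = (0*(m + 1))/3 = (0*(1 + m))/3 = (⅓)*0 = 0)
Q(h) = 0 (Q(h) = 2*0 = 0)
Q(c) + N = 0 - 191 = -191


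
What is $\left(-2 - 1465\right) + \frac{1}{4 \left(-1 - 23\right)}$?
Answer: $- \frac{140833}{96} \approx -1467.0$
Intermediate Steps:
$\left(-2 - 1465\right) + \frac{1}{4 \left(-1 - 23\right)} = \left(-2 - 1465\right) + \frac{1}{4 \left(-24\right)} = -1467 + \frac{1}{-96} = -1467 - \frac{1}{96} = - \frac{140833}{96}$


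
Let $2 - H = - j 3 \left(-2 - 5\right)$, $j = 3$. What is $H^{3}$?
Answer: $-226981$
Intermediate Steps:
$H = -61$ ($H = 2 - \left(-1\right) 3 \cdot 3 \left(-2 - 5\right) = 2 - \left(-3\right) 3 \left(-7\right) = 2 - \left(-9\right) \left(-7\right) = 2 - 63 = -61$)
$H^{3} = \left(-61\right)^{3} = -226981$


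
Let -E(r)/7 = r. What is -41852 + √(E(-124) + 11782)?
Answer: -41852 + 5*√506 ≈ -41740.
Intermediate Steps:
E(r) = -7*r
-41852 + √(E(-124) + 11782) = -41852 + √(-7*(-124) + 11782) = -41852 + √(868 + 11782) = -41852 + √12650 = -41852 + 5*√506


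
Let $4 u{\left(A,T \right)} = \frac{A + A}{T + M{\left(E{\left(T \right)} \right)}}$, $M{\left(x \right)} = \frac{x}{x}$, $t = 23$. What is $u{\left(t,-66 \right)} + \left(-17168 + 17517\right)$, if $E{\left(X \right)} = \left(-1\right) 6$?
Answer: $\frac{45347}{130} \approx 348.82$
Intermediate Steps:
$E{\left(X \right)} = -6$
$M{\left(x \right)} = 1$
$u{\left(A,T \right)} = \frac{A}{2 \left(1 + T\right)}$ ($u{\left(A,T \right)} = \frac{\left(A + A\right) \frac{1}{T + 1}}{4} = \frac{2 A \frac{1}{1 + T}}{4} = \frac{A}{2 \left(1 + T\right)}$)
$u{\left(t,-66 \right)} + \left(-17168 + 17517\right) = \frac{1}{2} \cdot 23 \frac{1}{1 - 66} + \left(-17168 + 17517\right) = \frac{1}{2} \cdot 23 \frac{1}{-65} + 349 = \frac{1}{2} \cdot 23 \left(- \frac{1}{65}\right) + 349 = - \frac{23}{130} + 349 = \frac{45347}{130}$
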